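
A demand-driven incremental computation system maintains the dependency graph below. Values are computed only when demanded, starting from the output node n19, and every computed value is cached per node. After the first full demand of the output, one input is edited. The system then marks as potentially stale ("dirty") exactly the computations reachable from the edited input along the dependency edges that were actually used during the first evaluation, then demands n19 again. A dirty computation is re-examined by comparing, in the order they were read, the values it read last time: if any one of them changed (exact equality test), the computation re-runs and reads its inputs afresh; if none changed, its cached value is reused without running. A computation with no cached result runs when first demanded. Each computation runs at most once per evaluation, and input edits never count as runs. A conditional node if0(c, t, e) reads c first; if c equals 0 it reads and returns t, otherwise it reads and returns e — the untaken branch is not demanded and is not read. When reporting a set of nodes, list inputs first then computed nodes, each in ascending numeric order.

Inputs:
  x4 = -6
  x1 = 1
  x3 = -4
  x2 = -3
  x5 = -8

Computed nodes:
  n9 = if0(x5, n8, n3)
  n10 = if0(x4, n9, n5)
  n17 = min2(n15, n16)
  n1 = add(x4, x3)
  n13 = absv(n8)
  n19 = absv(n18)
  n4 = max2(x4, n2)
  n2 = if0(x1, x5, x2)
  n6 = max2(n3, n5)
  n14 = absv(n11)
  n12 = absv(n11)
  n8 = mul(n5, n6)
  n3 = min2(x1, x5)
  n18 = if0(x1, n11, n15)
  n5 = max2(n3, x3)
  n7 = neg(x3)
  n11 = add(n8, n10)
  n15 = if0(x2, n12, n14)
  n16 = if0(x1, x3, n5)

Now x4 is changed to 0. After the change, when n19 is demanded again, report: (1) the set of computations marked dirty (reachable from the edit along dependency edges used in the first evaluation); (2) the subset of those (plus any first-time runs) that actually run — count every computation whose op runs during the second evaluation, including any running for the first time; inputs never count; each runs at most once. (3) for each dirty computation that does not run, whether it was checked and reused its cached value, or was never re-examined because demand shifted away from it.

Marked dirty: n10, n11, n14, n15, n18, n19.
Computations that run: n9, n10, n11, n14, n15, n18, n19 — 7 in total.
Every dirty computation ran.
Key observation: a condition flipped, so demand reaches new nodes — n9 runs for the first time.

First evaluation (everything demanded from the output):
  n3 = min2(1, -8) = -8
  n5 = max2(-8, -4) = -4
  n6 = max2(-8, -4) = -4
  n8 = mul(-4, -4) = 16
  n10 = if0(x4=-6 -> else branch n5) = -4
  n11 = add(16, -4) = 12
  n14 = absv(12) = 12
  n15 = if0(x2=-3 -> else branch n14) = 12
  n18 = if0(x1=1 -> else branch n15) = 12
  n19 = absv(12) = 12

Propagation after the edit:
  n9: demanded for the first time — runs, produces -8.
  n10: runs — x4 -6->0; result -8.
  n11: runs — n10 -4->-8; result 8.
  n14: runs — n11 12->8; result 8.
  n15: runs — n14 12->8; result 8.
  n18: runs — n15 12->8; result 8.
  n19: runs — n18 12->8; result 8.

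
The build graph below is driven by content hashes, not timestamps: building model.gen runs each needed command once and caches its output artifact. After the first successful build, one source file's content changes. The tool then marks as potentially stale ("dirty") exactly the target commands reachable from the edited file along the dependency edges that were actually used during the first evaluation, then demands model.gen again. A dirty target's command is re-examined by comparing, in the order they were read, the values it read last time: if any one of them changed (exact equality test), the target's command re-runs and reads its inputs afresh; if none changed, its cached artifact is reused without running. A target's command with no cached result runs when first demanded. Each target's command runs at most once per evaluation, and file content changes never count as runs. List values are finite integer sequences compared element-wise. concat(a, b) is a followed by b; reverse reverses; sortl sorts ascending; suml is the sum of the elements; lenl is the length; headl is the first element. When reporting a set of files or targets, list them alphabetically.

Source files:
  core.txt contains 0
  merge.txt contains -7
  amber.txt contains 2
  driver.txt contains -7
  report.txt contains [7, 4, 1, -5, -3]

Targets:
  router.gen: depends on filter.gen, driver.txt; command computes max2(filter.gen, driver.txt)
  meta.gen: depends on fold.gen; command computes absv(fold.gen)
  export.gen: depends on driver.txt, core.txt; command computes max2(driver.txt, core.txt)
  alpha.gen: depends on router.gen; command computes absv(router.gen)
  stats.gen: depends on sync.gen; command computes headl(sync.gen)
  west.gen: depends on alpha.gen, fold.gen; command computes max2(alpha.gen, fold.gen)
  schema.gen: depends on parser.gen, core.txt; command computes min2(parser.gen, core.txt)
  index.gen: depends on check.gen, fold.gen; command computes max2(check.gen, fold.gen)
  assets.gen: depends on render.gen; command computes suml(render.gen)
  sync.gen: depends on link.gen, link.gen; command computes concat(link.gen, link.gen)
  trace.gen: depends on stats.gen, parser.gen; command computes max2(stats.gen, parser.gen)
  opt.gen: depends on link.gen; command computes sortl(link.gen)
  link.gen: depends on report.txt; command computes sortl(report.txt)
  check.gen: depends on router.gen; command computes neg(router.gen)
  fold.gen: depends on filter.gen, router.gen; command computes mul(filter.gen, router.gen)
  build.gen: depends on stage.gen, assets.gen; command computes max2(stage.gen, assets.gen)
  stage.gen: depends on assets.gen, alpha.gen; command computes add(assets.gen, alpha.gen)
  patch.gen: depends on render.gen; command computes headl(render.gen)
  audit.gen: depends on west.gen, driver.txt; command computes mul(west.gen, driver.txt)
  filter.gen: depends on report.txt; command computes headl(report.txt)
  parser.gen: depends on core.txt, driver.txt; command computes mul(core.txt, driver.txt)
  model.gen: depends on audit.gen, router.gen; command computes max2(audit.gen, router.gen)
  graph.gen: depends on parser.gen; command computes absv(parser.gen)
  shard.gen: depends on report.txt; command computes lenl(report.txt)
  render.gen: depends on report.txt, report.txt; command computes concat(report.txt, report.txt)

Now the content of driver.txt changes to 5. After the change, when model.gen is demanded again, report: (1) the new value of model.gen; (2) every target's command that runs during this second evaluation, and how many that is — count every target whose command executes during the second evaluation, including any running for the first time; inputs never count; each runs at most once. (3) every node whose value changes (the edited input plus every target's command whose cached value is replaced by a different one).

Initial pass — values computed on the first demand:
  filter.gen = headl([7, 4, 1, -5, -3]) = 7
  router.gen = max2(7, -7) = 7
  alpha.gen = absv(7) = 7
  fold.gen = mul(7, 7) = 49
  west.gen = max2(7, 49) = 49
  audit.gen = mul(49, -7) = -343
  model.gen = max2(-343, 7) = 7

Second demand — change propagation:
  router.gen: re-runs because driver.txt -7->5; new result 7 (unchanged).
  alpha.gen: re-examined; everything it read last time is the same (router.gen unchanged) — cache 7 kept, no run.
  fold.gen: re-examined; everything it read last time is the same (filter.gen unchanged, router.gen unchanged) — cache 49 kept, no run.
  west.gen: re-examined; everything it read last time is the same (alpha.gen unchanged, fold.gen unchanged) — cache 49 kept, no run.
  audit.gen: re-runs because driver.txt -7->5; new result 245.
  model.gen: re-runs because audit.gen -343->245; new result 245.

The important point: at fold.gen every value read last time is unchanged, so the dirty flag clears without a run.

model.gen now evaluates to 245.
Run set: audit.gen, model.gen, router.gen (3 run).
Changed values: audit.gen, driver.txt, model.gen.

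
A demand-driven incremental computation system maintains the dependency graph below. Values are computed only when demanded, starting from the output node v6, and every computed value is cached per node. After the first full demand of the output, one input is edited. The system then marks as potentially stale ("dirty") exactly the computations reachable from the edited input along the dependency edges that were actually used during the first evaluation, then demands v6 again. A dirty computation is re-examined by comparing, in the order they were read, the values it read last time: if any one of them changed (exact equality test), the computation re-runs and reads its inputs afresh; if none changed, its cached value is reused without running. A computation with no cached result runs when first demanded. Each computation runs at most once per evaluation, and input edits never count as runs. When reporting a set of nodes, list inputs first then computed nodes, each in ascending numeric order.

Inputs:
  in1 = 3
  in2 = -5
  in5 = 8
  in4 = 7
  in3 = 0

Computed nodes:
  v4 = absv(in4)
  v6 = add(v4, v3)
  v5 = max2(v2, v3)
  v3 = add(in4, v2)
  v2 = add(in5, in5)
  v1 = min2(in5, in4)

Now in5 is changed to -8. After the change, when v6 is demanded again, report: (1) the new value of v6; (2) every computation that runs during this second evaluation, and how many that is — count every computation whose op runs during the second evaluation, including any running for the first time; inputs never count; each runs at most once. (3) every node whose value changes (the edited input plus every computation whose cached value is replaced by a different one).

New value of v6: -2.
Computations that run: v2, v3, v6 — 3 in total.
Values that change: in5, v2, v3, v6.

First evaluation (everything demanded from the output):
  v2 = add(8, 8) = 16
  v3 = add(7, 16) = 23
  v4 = absv(7) = 7
  v6 = add(7, 23) = 30

Propagation after the edit:
  v2: runs — in5 8->-8; in5 8->-8; result -16.
  v3: runs — v2 16->-16; result -9.
  v6: runs — v3 23->-9; result -2.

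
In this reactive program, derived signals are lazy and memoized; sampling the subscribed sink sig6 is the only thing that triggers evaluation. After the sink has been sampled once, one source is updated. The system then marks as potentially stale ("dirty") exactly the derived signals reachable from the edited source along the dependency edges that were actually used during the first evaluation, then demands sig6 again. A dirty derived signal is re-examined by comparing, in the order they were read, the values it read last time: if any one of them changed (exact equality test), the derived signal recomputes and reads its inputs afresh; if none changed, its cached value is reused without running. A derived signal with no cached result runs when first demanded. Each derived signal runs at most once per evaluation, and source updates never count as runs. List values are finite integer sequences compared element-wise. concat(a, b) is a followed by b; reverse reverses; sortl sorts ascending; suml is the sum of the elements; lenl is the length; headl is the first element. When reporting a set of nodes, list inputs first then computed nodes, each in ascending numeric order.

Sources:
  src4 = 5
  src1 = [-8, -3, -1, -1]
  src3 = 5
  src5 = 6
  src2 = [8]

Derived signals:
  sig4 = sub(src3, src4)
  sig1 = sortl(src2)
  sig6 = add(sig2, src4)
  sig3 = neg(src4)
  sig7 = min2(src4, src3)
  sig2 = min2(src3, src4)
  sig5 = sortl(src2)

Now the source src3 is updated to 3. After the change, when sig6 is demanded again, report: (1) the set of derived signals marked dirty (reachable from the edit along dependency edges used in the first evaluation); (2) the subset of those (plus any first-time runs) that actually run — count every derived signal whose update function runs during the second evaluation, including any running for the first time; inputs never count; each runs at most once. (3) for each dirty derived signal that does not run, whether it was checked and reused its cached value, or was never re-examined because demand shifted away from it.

The edit dirties: sig2, sig6.
2 derived signals run: sig2, sig6.
No dirty derived signal escaped a run.

First demand of the output computes:
  sig2 = min2(5, 5) = 5
  sig6 = add(5, 5) = 10

After the edit, cleaning proceeds:
  sig2: a read changed (src3 5->3) — executes, giving 3.
  sig6: a read changed (sig2 5->3) — executes, giving 8.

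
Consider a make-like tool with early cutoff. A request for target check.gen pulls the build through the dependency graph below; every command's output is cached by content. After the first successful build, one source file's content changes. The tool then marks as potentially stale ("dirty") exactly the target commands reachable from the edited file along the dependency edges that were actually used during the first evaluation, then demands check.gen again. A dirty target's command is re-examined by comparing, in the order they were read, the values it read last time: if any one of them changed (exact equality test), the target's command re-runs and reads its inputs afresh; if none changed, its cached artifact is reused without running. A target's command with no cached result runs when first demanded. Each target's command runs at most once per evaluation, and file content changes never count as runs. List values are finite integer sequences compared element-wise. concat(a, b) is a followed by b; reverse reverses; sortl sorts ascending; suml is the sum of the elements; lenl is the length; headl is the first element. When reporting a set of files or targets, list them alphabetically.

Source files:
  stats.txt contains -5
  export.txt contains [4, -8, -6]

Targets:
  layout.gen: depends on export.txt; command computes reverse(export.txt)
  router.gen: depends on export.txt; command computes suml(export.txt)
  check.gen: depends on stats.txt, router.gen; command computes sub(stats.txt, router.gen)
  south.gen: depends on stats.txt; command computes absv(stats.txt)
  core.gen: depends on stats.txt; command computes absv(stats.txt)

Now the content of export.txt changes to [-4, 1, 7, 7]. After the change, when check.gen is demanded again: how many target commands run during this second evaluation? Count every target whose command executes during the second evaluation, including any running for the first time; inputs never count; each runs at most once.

First demand of the output computes:
  router.gen = suml([4, -8, -6]) = -10
  check.gen = sub(-5, -10) = 5

After the edit, cleaning proceeds:
  router.gen: a read changed (export.txt [4, -8, -6]->[-4, 1, 7, 7]) — executes, giving 11.
  check.gen: a read changed (router.gen -10->11) — executes, giving -16.

2 target commands run: check.gen, router.gen.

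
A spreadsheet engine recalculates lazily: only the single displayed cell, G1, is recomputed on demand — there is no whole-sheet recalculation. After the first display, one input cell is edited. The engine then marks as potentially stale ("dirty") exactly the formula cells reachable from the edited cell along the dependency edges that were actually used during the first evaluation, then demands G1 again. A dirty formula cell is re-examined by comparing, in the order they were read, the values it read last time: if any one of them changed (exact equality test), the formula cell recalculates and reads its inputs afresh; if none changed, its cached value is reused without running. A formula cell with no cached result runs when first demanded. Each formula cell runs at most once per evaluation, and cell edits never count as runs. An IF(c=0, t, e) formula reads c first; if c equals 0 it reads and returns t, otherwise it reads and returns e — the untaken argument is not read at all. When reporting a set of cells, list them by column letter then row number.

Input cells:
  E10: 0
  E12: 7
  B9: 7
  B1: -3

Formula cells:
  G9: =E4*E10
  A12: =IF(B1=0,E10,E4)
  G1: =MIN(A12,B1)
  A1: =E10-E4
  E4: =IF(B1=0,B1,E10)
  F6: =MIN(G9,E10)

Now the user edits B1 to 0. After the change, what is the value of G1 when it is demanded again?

New value of G1: 0.
Key observation: a condition flipped, so demand moved to the other branch — E4 is never re-examined.

First evaluation (everything demanded from the output):
  E4 = IF(B1=0: B1=-3 -> else branch E10) = 0
  A12 = IF(B1=0: B1=-3 -> else branch E4) = 0
  G1 = MIN(0, -3) = -3

Propagation after the edit:
  E4: marked dirty but never re-examined — demand shifted away from it.
  A12: runs — B1 -3->0; result 0 (same value as before).
  G1: runs — B1 -3->0; result 0.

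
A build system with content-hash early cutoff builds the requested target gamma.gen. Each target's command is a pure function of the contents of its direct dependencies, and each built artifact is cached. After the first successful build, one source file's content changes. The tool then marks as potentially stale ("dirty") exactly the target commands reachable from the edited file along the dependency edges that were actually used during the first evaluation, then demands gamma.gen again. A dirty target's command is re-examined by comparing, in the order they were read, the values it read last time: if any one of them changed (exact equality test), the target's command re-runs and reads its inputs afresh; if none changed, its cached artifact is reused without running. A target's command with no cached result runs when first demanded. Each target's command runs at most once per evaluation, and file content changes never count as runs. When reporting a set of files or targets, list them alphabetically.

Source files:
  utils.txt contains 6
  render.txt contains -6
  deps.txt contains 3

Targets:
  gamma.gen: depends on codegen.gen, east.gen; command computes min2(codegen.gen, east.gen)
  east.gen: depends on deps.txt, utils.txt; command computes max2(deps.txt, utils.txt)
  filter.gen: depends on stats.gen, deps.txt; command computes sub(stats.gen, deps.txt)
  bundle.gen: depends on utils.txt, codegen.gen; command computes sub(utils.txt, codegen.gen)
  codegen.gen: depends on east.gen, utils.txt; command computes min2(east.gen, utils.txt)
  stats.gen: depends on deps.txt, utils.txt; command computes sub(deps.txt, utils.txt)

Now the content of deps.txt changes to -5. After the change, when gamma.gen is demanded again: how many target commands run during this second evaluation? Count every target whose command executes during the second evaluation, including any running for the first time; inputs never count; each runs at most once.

Target commands that run: east.gen — 1 in total.
Key observation: the change is absorbed at east.gen — it re-runs but produces the same value, and the output's value is unchanged.

First evaluation (everything demanded from the output):
  east.gen = max2(3, 6) = 6
  codegen.gen = min2(6, 6) = 6
  gamma.gen = min2(6, 6) = 6

Propagation after the edit:
  east.gen: runs — deps.txt 3->-5; result 6 (same value as before).
  codegen.gen: checked — values it read are unchanged (east.gen unchanged, utils.txt unchanged); reused cached 6 without running.
  gamma.gen: checked — values it read are unchanged (codegen.gen unchanged, east.gen unchanged); reused cached 6 without running.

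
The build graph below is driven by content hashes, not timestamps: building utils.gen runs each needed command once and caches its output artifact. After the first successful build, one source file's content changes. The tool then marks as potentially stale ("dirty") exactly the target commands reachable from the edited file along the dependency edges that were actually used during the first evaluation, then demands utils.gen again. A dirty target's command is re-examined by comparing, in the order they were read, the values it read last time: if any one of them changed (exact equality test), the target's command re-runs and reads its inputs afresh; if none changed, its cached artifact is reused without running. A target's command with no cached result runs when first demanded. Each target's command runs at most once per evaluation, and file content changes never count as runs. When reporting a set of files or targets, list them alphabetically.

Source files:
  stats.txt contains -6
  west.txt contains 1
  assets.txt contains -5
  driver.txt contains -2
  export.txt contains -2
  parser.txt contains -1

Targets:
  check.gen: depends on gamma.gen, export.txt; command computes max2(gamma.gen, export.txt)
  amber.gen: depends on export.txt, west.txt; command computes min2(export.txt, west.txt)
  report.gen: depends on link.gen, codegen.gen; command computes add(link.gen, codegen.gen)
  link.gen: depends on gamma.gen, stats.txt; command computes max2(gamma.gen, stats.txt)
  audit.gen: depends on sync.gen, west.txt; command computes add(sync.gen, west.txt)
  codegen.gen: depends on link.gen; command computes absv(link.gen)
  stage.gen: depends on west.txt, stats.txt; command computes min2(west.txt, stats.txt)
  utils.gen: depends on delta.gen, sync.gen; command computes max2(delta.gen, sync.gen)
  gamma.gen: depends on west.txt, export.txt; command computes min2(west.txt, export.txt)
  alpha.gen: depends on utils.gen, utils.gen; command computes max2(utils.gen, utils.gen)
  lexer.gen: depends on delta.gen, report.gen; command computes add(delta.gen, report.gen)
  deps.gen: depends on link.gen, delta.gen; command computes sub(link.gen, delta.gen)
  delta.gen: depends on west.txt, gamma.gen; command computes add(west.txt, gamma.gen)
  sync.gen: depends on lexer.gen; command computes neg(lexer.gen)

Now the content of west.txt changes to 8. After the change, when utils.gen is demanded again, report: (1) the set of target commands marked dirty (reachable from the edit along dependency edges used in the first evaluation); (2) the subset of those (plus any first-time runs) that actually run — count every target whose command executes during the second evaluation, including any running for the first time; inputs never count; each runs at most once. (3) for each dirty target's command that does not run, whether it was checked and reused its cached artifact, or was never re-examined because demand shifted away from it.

Initial pass — values computed on the first demand:
  gamma.gen = min2(1, -2) = -2
  delta.gen = add(1, -2) = -1
  link.gen = max2(-2, -6) = -2
  codegen.gen = absv(-2) = 2
  report.gen = add(-2, 2) = 0
  lexer.gen = add(-1, 0) = -1
  sync.gen = neg(-1) = 1
  utils.gen = max2(-1, 1) = 1

Second demand — change propagation:
  gamma.gen: re-runs because west.txt 1->8; new result -2 (unchanged).
  delta.gen: re-runs because west.txt 1->8; new result 6.
  link.gen: re-examined; everything it read last time is the same (gamma.gen unchanged, stats.txt unchanged) — cache -2 kept, no run.
  codegen.gen: re-examined; everything it read last time is the same (link.gen unchanged) — cache 2 kept, no run.
  report.gen: re-examined; everything it read last time is the same (link.gen unchanged, codegen.gen unchanged) — cache 0 kept, no run.
  lexer.gen: re-runs because delta.gen -1->6; new result 6.
  sync.gen: re-runs because lexer.gen -1->6; new result -6.
  utils.gen: re-runs because delta.gen -1->6; sync.gen 1->-6; new result 6.

The important point: at link.gen every value read last time is unchanged, so the dirty flag clears without a run.

Dirty set: codegen.gen, delta.gen, gamma.gen, lexer.gen, link.gen, report.gen, sync.gen, utils.gen.
Run set: delta.gen, gamma.gen, lexer.gen, sync.gen, utils.gen (5 run).
Re-examined without running (cache reused): codegen.gen, link.gen, report.gen.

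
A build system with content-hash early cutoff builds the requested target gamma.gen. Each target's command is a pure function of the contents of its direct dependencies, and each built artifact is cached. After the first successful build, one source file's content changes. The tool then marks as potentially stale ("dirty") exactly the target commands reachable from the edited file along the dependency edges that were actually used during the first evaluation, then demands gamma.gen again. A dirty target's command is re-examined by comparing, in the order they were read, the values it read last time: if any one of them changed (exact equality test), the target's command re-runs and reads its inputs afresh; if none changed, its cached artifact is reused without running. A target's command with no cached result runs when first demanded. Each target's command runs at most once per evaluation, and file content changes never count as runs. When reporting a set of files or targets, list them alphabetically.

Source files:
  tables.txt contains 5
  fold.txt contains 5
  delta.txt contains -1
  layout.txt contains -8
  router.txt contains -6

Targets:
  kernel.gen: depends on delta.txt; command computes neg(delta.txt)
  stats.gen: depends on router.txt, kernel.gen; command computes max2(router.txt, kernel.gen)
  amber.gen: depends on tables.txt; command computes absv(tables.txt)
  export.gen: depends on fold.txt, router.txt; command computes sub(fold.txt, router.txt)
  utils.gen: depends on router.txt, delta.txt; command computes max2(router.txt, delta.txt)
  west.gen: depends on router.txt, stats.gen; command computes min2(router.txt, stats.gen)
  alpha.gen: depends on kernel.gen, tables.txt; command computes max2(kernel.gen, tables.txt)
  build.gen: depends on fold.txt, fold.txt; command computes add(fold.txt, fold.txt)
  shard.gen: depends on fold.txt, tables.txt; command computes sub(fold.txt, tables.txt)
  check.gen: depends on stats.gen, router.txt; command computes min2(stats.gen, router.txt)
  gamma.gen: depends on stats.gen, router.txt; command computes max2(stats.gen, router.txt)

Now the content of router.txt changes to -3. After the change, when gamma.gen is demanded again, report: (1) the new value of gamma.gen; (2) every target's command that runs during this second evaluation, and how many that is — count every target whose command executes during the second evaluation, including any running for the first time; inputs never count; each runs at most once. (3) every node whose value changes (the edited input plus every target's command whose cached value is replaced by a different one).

New value of gamma.gen: 1.
Target commands that run: gamma.gen, stats.gen — 2 in total.
Values that change: router.txt.

First evaluation (everything demanded from the output):
  kernel.gen = neg(-1) = 1
  stats.gen = max2(-6, 1) = 1
  gamma.gen = max2(1, -6) = 1

Propagation after the edit:
  stats.gen: runs — router.txt -6->-3; result 1 (same value as before).
  gamma.gen: runs — router.txt -6->-3; result 1 (same value as before).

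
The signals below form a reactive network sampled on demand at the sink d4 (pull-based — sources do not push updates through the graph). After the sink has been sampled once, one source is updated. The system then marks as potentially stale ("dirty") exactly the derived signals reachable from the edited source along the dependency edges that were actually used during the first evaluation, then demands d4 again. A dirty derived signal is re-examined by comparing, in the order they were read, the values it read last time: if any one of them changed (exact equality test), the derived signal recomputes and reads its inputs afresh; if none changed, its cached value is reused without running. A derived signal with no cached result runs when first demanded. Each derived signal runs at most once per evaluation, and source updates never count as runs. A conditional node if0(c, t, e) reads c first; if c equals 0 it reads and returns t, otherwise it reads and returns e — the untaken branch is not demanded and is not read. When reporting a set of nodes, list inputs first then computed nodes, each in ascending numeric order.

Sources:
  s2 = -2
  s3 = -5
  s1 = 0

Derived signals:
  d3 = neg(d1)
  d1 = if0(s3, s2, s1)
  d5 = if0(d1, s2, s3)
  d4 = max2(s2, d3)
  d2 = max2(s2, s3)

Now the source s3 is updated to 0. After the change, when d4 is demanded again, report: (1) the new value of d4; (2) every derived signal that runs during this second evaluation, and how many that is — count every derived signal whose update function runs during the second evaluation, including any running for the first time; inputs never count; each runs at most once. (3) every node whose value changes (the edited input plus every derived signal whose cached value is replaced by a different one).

d4 now evaluates to 2.
Run set: d1, d3, d4 (3 run).
Changed values: s3, d1, d3, d4.

Initial pass — values computed on the first demand:
  d1 = if0(s3=-5 -> else branch s1) = 0
  d3 = neg(0) = 0
  d4 = max2(-2, 0) = 0

Second demand — change propagation:
  d1: re-runs because s3 -5->0; new result -2.
  d3: re-runs because d1 0->-2; new result 2.
  d4: re-runs because d3 0->2; new result 2.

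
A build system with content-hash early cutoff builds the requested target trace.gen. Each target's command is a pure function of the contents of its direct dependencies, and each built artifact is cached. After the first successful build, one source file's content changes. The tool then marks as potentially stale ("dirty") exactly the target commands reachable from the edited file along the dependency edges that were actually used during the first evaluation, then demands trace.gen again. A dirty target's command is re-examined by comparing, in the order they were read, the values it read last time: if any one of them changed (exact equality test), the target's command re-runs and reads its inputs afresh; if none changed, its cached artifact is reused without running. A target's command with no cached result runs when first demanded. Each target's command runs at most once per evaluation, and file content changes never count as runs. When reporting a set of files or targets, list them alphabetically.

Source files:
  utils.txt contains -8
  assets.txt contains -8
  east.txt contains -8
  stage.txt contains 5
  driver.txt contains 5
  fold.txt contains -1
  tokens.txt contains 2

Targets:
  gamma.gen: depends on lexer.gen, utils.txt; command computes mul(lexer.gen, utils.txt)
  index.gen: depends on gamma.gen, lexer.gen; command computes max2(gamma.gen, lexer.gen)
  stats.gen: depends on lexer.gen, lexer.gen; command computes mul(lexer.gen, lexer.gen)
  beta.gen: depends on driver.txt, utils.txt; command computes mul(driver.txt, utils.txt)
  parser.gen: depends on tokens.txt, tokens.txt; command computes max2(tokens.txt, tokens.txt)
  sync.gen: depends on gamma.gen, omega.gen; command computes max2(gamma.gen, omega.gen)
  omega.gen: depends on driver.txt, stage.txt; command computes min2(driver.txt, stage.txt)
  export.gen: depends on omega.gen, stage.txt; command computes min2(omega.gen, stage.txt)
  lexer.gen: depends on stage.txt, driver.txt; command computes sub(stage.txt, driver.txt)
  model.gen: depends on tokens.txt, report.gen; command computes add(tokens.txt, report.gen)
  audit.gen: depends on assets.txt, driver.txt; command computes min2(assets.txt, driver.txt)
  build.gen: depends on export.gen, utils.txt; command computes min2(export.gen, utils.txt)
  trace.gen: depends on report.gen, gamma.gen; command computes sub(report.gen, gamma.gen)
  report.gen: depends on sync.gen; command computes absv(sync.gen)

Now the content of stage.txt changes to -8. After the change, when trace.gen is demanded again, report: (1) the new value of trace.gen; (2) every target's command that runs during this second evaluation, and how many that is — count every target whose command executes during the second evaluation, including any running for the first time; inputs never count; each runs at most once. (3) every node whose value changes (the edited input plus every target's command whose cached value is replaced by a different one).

New value of trace.gen: 0.
Target commands that run: gamma.gen, lexer.gen, omega.gen, report.gen, sync.gen, trace.gen — 6 in total.
Values that change: gamma.gen, lexer.gen, omega.gen, report.gen, stage.txt, sync.gen, trace.gen.

First evaluation (everything demanded from the output):
  lexer.gen = sub(5, 5) = 0
  gamma.gen = mul(0, -8) = 0
  omega.gen = min2(5, 5) = 5
  sync.gen = max2(0, 5) = 5
  report.gen = absv(5) = 5
  trace.gen = sub(5, 0) = 5

Propagation after the edit:
  lexer.gen: runs — stage.txt 5->-8; result -13.
  gamma.gen: runs — lexer.gen 0->-13; result 104.
  omega.gen: runs — stage.txt 5->-8; result -8.
  sync.gen: runs — gamma.gen 0->104; omega.gen 5->-8; result 104.
  report.gen: runs — sync.gen 5->104; result 104.
  trace.gen: runs — report.gen 5->104; gamma.gen 0->104; result 0.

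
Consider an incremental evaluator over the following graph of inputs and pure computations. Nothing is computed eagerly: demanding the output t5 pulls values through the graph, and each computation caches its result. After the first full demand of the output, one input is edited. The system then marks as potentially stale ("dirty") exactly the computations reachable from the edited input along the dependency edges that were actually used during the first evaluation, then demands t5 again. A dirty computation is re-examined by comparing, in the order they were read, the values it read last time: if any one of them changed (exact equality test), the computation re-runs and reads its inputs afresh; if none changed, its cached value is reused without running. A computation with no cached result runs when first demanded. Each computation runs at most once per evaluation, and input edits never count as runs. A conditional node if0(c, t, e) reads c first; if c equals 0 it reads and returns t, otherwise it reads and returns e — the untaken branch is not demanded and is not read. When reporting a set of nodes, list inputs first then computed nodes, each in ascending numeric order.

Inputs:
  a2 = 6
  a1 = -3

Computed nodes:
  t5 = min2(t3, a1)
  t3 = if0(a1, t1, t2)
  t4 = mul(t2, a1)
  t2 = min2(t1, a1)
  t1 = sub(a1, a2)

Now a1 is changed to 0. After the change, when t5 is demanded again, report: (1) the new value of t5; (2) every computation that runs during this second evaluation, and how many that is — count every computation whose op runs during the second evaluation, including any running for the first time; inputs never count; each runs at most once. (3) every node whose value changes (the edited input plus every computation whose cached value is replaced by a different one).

Initial pass — values computed on the first demand:
  t1 = sub(-3, 6) = -9
  t2 = min2(-9, -3) = -9
  t3 = if0(a1=-3 -> else branch t2) = -9
  t5 = min2(-9, -3) = -9

Second demand — change propagation:
  t1: re-runs because a1 -3->0; new result -6.
  t2: dirty yet unreached — the second evaluation never asks for it.
  t3: re-runs because a1 -3->0; new result -6.
  t5: re-runs because t3 -9->-6; a1 -3->0; new result -6.

The important point: the flipped condition redirects demand; t2 is left stale, never re-checked.

t5 now evaluates to -6.
Run set: t1, t3, t5 (3 run).
Changed values: a1, t1, t3, t5.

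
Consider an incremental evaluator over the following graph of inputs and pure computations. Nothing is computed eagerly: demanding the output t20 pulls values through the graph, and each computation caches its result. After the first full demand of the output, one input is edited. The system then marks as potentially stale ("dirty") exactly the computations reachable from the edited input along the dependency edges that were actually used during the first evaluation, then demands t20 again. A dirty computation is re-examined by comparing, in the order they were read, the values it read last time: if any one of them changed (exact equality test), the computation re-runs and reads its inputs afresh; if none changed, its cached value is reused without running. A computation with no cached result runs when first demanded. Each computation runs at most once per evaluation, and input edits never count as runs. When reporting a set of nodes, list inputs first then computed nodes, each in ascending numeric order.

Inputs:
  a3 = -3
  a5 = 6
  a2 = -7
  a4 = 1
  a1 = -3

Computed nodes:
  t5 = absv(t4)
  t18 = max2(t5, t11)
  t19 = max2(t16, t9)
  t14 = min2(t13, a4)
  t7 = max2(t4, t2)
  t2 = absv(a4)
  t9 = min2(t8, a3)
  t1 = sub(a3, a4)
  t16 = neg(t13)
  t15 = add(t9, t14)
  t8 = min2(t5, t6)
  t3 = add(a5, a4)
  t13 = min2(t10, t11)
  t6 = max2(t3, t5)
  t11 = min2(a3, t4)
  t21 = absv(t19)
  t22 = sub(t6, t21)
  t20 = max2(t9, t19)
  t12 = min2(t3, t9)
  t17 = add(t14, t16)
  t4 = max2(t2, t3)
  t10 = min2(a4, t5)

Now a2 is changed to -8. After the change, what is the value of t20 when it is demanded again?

Initial pass — values computed on the first demand:
  t2 = absv(1) = 1
  t3 = add(6, 1) = 7
  t4 = max2(1, 7) = 7
  t5 = absv(7) = 7
  t6 = max2(7, 7) = 7
  t8 = min2(7, 7) = 7
  t9 = min2(7, -3) = -3
  t10 = min2(1, 7) = 1
  t11 = min2(-3, 7) = -3
  t13 = min2(1, -3) = -3
  t16 = neg(-3) = 3
  t19 = max2(3, -3) = 3
  t20 = max2(-3, 3) = 3

Second demand — change propagation:
  no demanded computation ever read a2, so the edit dirties nothing and nothing runs.

The important point: nothing the output needs ever reads a2, so the edit is invisible to it.

t20 now evaluates to 3.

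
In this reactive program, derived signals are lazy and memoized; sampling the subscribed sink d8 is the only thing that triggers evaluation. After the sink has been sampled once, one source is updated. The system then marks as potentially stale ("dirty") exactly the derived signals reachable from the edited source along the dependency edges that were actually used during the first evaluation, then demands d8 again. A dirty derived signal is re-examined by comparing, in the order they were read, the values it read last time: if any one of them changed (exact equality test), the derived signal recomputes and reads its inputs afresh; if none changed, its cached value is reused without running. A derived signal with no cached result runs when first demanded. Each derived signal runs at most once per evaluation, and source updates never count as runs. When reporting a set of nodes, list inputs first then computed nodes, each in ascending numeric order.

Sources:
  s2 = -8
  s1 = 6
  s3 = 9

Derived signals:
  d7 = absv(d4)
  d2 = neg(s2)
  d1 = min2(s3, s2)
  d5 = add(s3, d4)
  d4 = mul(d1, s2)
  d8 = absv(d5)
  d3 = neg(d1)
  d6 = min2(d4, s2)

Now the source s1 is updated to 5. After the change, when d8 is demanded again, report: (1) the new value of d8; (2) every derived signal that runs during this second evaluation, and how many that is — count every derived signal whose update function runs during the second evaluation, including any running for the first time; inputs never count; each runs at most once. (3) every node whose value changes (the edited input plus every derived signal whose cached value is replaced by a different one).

Demanding d8 again yields 73.
0 derived signals run: none.
The nodes whose values change: s1.
Note the shortcut — nothing in the graph depends on s1 at all, so no recomputation happens.

First demand of the output computes:
  d1 = min2(9, -8) = -8
  d4 = mul(-8, -8) = 64
  d5 = add(9, 64) = 73
  d8 = absv(73) = 73

After the edit, cleaning proceeds:
  no node depends on s1 at all; the second demand re-runs nothing.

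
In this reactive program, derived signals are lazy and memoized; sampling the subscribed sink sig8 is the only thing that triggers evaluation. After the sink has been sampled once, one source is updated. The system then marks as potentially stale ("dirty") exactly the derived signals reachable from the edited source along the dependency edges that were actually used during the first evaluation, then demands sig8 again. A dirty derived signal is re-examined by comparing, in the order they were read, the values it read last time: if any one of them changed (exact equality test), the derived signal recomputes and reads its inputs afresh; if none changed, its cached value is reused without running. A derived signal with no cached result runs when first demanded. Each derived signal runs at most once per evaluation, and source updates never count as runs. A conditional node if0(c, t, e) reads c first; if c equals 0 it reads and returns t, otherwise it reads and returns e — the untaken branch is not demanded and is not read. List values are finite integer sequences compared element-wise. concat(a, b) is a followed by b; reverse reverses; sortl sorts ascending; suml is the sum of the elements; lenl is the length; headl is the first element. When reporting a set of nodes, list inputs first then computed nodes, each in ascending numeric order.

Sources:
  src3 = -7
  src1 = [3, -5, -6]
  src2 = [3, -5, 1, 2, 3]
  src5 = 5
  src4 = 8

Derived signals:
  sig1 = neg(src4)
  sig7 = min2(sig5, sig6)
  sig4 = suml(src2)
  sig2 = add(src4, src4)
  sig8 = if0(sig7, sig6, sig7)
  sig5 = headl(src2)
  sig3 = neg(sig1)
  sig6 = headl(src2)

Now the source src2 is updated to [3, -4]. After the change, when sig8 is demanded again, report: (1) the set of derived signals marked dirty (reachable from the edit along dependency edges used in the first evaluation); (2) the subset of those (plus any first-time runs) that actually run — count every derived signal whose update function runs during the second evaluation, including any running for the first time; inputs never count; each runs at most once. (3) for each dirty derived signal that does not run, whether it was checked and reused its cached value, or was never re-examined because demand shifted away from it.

The edit dirties: sig5, sig6, sig7, sig8.
2 derived signals run: sig5, sig6.
Cache hits after checking: sig7, sig8.
Note where the cutoff bites: sig7 is checked, finds nothing changed, and keeps its cache.

First demand of the output computes:
  sig5 = headl([3, -5, 1, 2, 3]) = 3
  sig6 = headl([3, -5, 1, 2, 3]) = 3
  sig7 = min2(3, 3) = 3
  sig8 = if0(sig7=3 -> else branch sig7) = 3

After the edit, cleaning proceeds:
  sig5: a read changed (src2 [3, -5, 1, 2, 3]->[3, -4]) — executes, giving 3 — identical to its old value.
  sig6: a read changed (src2 [3, -5, 1, 2, 3]->[3, -4]) — executes, giving 3 — identical to its old value.
  sig7: dirty, but its reads are unchanged (sig5 unchanged, sig6 unchanged); cached 3 stands.
  sig8: dirty, but its reads are unchanged (sig7 unchanged, sig7 unchanged); cached 3 stands.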